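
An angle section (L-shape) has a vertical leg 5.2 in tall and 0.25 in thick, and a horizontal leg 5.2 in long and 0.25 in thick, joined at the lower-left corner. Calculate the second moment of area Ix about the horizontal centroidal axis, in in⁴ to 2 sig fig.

Decompose the section into non-overlapping parts with the origin at the bottom-left of its bounding rectangle.
Vertical leg: 0.25 × 5.2, A = 1.3 in², y = 2.6 in, Ī = 2.929 in⁴.
Horizontal leg (remainder): 4.95 × 0.25, A = 1.238 in², y = 0.125 in, Ī = 0.006445 in⁴.
Centroid: ȳ = ΣA·y / ΣA = 1.393 in.
Transfer each piece to the horizontal centroidal axis using Ī + A·d² with d = y − 1.393:
  vertical leg: d = 1.207 in → contributes +4.823 in⁴
  horizontal leg (remainder): d = -1.268 in → contributes +1.996 in⁴
Total I = 6.819 in⁴.

Ix ≈ 6.8 in⁴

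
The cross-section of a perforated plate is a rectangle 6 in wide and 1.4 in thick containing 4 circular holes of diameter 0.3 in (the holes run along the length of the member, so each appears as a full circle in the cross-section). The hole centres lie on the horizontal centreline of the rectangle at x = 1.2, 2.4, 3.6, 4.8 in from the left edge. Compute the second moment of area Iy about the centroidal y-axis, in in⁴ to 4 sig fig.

Iy ≈ 24.69 in⁴

Break the section into simple shapes (no overlaps), measuring from the bottom-left corner of the bounding box.
Plate: 6 × 1.4, A = 8.4 in², x = 3 in, Ī = 25.2 in⁴.
Hole 1 (subtracted): ⌀0.3, A = 0.0706858 in², x = 1.2 in, Ī = 0.000397608 in⁴.
Hole 2 (subtracted): ⌀0.3, A = 0.0706858 in², x = 2.4 in, Ī = 0.000397608 in⁴.
Hole 3 (subtracted): ⌀0.3, A = 0.0706858 in², x = 3.6 in, Ī = 0.000397608 in⁴.
Hole 4 (subtracted): ⌀0.3, A = 0.0706858 in², x = 4.8 in, Ī = 0.000397608 in⁴.
By symmetry the centroid is at mid-width, x̄ = 3 in.
Transfer each piece to the centroidal y-axis using Ī + A·d² with d = x − 3:
  plate: d = 0 in → contributes +25.2 in⁴
  hole 1: d = -1.8 in → contributes −0.22942 in⁴
  hole 2: d = -0.6 in → contributes −0.0258445 in⁴
  hole 3: d = 0.6 in → contributes −0.0258445 in⁴
  hole 4: d = 1.8 in → contributes −0.22942 in⁴
Total I = 24.6895 in⁴.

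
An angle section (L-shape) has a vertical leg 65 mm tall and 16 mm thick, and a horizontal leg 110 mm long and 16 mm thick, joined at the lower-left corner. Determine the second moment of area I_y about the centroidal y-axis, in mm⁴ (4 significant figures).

I_y ≈ 2.990 × 10⁶ mm⁴

Break the section into simple shapes (no overlaps), measuring from the bottom-left corner of the bounding box.
Vertical leg: 16 × 65, A = 1 040 mm², x = 8 mm, Ī = 22186.7 mm⁴.
Horizontal leg (remainder): 94 × 16, A = 1 504 mm², x = 63 mm, Ī = 1 107 445 mm⁴.
Centroid: x̄ = ΣA·x / ΣA = 40.5157 mm.
Transfer each piece to the centroidal y-axis using Ī + A·d² with d = x − 40.5157:
  vertical leg: d = -32.5157 mm → contributes +1 121 750 mm⁴
  horizontal leg (remainder): d = 22.4843 mm → contributes +1 867 782 mm⁴
Total I = 2 989 531 mm⁴.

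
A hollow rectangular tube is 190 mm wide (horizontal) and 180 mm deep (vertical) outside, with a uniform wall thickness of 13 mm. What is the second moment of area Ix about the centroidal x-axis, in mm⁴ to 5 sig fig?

Decompose the section into non-overlapping parts with the origin at the bottom-left of its bounding rectangle.
Outer rectangle: 190 × 180, A = 34 200 mm², y = 90 mm, Ī = 92 340 000 mm⁴.
Inner void (subtracted): 164 × 154, A = 25 256 mm², y = 90 mm, Ī = 49 914 275 mm⁴.
By symmetry the centroid is at mid-height, ȳ = 90 mm.
All pieces are centred on the centroidal x-axis, so I = ΣĪ (holes subtracted) = 42 425 725 mm⁴.

Ix ≈ 4.2426 × 10⁷ mm⁴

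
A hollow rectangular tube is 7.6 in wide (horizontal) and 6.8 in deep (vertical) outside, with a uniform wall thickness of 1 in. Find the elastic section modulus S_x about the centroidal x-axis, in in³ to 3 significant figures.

Break the section into simple shapes (no overlaps), measuring from the bottom-left corner of the bounding box.
Outer rectangle: 7.6 × 6.8, A = 51.68 in², y = 3.4 in, Ī = 199.14 in⁴.
Inner void (subtracted): 5.6 × 4.8, A = 26.88 in², y = 3.4 in, Ī = 51.61 in⁴.
By symmetry the centroid is at mid-height, ȳ = 3.4 in.
All pieces are centred on the centroidal x-axis, so I = ΣĪ (holes subtracted) = 147.53 in⁴.
Extreme fibre distance c = 3.4 in; S = I/c = 43.391 in³.

S_x ≈ 43.4 in³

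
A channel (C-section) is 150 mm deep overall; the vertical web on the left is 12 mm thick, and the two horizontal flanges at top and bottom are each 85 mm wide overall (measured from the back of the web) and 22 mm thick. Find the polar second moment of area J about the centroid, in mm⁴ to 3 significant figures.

Decompose the section into non-overlapping parts with the origin at the bottom-left of its bounding rectangle.
Web: 12 × 150, A = 1 800 mm², y = 75 mm, Ī = 3 375 000 mm⁴.
Top flange (beyond web): 73 × 22, A = 1 606 mm², y = 139 mm, Ī = 64 775 mm⁴.
Bottom flange (beyond web): 73 × 22, A = 1 606 mm², y = 11 mm, Ī = 64 775 mm⁴.
By symmetry the centroid is at mid-height, ȳ = 75 mm.
Transfer each piece to the centroidal x-axis using Ī + A·d² with d = y − 75:
  web: d = 0 mm → contributes +3 375 000 mm⁴
  top flange (beyond web): d = 64 mm → contributes +6 642 951 mm⁴
  bottom flange (beyond web): d = -64 mm → contributes +6 642 951 mm⁴
Total I = 16 660 903 mm⁴.
For the y-axis: x̄ = 33.237 mm.
Repeating about the centroidal y-axis gives I_y = 3 531 598 mm⁴.
Polar second moment: J = I_x + I_y = 20 192 501 mm⁴.

J ≈ 2.02 × 10⁷ mm⁴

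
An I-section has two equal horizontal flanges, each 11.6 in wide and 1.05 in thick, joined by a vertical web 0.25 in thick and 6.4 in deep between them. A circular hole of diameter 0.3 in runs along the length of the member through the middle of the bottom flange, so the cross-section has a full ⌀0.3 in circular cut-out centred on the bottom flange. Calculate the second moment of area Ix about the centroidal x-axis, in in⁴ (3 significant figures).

Ix ≈ 345 in⁴

Break the section into simple shapes (no overlaps), measuring from the bottom-left corner of the bounding box.
Bottom flange: 11.6 × 1.05, A = 12.18 in², y = 0.525 in, Ī = 1.119 in⁴.
Web: 0.25 × 6.4, A = 1.6 in², y = 4.25 in, Ī = 5.4613 in⁴.
Top flange: 11.6 × 1.05, A = 12.18 in², y = 7.975 in, Ī = 1.119 in⁴.
Hole (subtracted): ⌀0.3, A = 0.070686 in², y = 0.525 in, Ī = 0.00039761 in⁴.
Centroid: ȳ = ΣA·y / ΣA = 4.2602 in.
Transfer each piece to the centroidal x-axis using Ī + A·d² with d = y − 4.2602:
  bottom flange: d = -3.7352 in → contributes +171.05 in⁴
  web: d = -0.01017 in → contributes +5.4615 in⁴
  top flange: d = 3.7148 in → contributes +169.2 in⁴
  hole: d = -3.7352 in → contributes −0.98657 in⁴
Total I = 344.73 in⁴.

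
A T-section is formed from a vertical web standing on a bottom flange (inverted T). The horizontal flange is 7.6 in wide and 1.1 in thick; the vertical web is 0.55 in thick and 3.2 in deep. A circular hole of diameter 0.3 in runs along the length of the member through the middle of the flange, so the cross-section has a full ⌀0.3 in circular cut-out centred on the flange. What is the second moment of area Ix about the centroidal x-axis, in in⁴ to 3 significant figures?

Ix ≈ 9.06 in⁴

Break the section into simple shapes (no overlaps), measuring from the bottom-left corner of the bounding box.
Flange: 7.6 × 1.1, A = 8.36 in², y = 0.55 in, Ī = 0.84297 in⁴.
Web: 0.55 × 3.2, A = 1.76 in², y = 2.7 in, Ī = 1.5019 in⁴.
Hole (subtracted): ⌀0.3, A = 0.070686 in², y = 0.55 in, Ī = 0.00039761 in⁴.
Centroid: ȳ = ΣA·y / ΣA = 0.92654 in.
Transfer each piece to the centroidal x-axis using Ī + A·d² with d = y − 0.92654:
  flange: d = -0.37654 in → contributes +2.0283 in⁴
  web: d = 1.7735 in → contributes +7.0373 in⁴
  hole: d = -0.37654 in → contributes −0.01042 in⁴
Total I = 9.0552 in⁴.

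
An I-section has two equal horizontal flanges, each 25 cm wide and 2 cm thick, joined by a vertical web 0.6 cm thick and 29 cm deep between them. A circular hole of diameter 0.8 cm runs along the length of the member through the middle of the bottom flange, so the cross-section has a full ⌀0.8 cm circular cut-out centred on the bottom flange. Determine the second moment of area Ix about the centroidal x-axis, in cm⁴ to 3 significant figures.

Ix ≈ 2.52 × 10⁴ cm⁴

Decompose the section into non-overlapping parts with the origin at the bottom-left of its bounding rectangle.
Bottom flange: 25 × 2, A = 50 cm², y = 1 cm, Ī = 16.667 cm⁴.
Web: 0.6 × 29, A = 17.4 cm², y = 16.5 cm, Ī = 1219.5 cm⁴.
Top flange: 25 × 2, A = 50 cm², y = 32 cm, Ī = 16.667 cm⁴.
Hole (subtracted): ⌀0.8, A = 0.50265 cm², y = 1 cm, Ī = 0.020106 cm⁴.
Centroid: ȳ = ΣA·y / ΣA = 16.567 cm.
Transfer each piece to the centroidal x-axis using Ī + A·d² with d = y − 16.567:
  bottom flange: d = -15.567 cm → contributes +12 133 cm⁴
  web: d = -0.06665 cm → contributes +1219.5 cm⁴
  top flange: d = 15.433 cm → contributes +11 926 cm⁴
  hole: d = -15.567 cm → contributes −121.82 cm⁴
Total I = 25 156 cm⁴.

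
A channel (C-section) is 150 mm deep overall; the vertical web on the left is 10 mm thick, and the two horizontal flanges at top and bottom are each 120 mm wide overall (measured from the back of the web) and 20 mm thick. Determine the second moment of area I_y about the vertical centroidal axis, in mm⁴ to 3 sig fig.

I_y ≈ 8.48 × 10⁶ mm⁴

Break the section into simple shapes (no overlaps), measuring from the bottom-left corner of the bounding box.
Web: 10 × 150, A = 1 500 mm², x = 5 mm, Ī = 12 500 mm⁴.
Top flange (beyond web): 110 × 20, A = 2 200 mm², x = 65 mm, Ī = 2 218 333 mm⁴.
Bottom flange (beyond web): 110 × 20, A = 2 200 mm², x = 65 mm, Ī = 2 218 333 mm⁴.
Centroid: x̄ = ΣA·x / ΣA = 49.746 mm.
Transfer each piece to the vertical centroidal axis using Ī + A·d² with d = x − 49.746:
  web: d = -44.746 mm → contributes +3 015 775 mm⁴
  top flange (beyond web): d = 15.254 mm → contributes +2 730 255 mm⁴
  bottom flange (beyond web): d = 15.254 mm → contributes +2 730 255 mm⁴
Total I = 8 476 285 mm⁴.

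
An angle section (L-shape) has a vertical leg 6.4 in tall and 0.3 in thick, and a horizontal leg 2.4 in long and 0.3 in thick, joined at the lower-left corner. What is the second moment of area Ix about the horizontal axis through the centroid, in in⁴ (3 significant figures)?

Decompose the section into non-overlapping parts with the origin at the bottom-left of its bounding rectangle.
Vertical leg: 0.3 × 6.4, A = 1.92 in², y = 3.2 in, Ī = 6.5536 in⁴.
Horizontal leg (remainder): 2.1 × 0.3, A = 0.63 in², y = 0.15 in, Ī = 0.004725 in⁴.
Centroid: ȳ = ΣA·y / ΣA = 2.4465 in.
Transfer each piece to the horizontal axis through the centroid using Ī + A·d² with d = y − 2.4465:
  vertical leg: d = 0.75353 in → contributes +7.6438 in⁴
  horizontal leg (remainder): d = -2.2965 in → contributes +3.3272 in⁴
Total I = 10.971 in⁴.

Ix ≈ 11.0 in⁴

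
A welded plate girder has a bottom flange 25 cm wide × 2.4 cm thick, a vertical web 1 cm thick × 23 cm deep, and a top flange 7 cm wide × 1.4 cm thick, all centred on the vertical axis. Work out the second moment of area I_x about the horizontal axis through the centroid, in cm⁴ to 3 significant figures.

Break the section into simple shapes (no overlaps), measuring from the bottom-left corner of the bounding box.
Bottom plate: 25 × 2.4, A = 60 cm², y = 1.2 cm, Ī = 28.8 cm⁴.
Web plate: 1 × 23, A = 23 cm², y = 13.9 cm, Ī = 1013.9 cm⁴.
Top plate: 7 × 1.4, A = 9.8 cm², y = 26.1 cm, Ī = 1.6007 cm⁴.
Centroid: ȳ = ΣA·y / ΣA = 6.9772 cm.
Transfer each piece to the horizontal axis through the centroid using Ī + A·d² with d = y − 6.9772:
  bottom plate: d = -5.7772 cm → contributes +2031.3 cm⁴
  web plate: d = 6.9228 cm → contributes +2116.2 cm⁴
  top plate: d = 19.123 cm → contributes +3585.3 cm⁴
Total I = 7732.8 cm⁴.

I_x ≈ 7730 cm⁴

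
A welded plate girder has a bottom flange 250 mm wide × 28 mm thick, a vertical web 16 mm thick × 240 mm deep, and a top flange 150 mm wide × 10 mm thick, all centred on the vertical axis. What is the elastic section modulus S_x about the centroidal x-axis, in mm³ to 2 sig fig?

S_x ≈ 6.4 × 10⁵ mm³

Break the section into simple shapes (no overlaps), measuring from the bottom-left corner of the bounding box.
Bottom plate: 250 × 28, A = 7 000 mm², y = 14 mm, Ī = 457 333 mm⁴.
Web plate: 16 × 240, A = 3 840 mm², y = 148 mm, Ī = 18 432 000 mm⁴.
Top plate: 150 × 10, A = 1 500 mm², y = 273 mm, Ī = 12 500 mm⁴.
Centroid: ȳ = ΣA·y / ΣA = 87.18 mm.
Transfer each piece to the centroidal x-axis using Ī + A·d² with d = y − 87.18:
  bottom plate: d = -73.18 mm → contributes +37 946 081 mm⁴
  web plate: d = 60.82 mm → contributes +32 635 726 mm⁴
  top plate: d = 185.8 mm → contributes +51 805 259 mm⁴
Total I = 122 387 067 mm⁴.
Extreme fibre distance c = 190.8 mm; S = I/c = 641 380 mm³.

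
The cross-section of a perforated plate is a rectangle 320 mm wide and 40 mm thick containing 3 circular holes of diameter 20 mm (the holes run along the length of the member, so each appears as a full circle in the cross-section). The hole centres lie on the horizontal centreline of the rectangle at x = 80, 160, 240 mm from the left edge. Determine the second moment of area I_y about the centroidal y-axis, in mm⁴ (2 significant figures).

I_y ≈ 1.1 × 10⁸ mm⁴

Decompose the section into non-overlapping parts with the origin at the bottom-left of its bounding rectangle.
Plate: 320 × 40, A = 12 800 mm², x = 160 mm, Ī = 109 226 667 mm⁴.
Hole 1 (subtracted): ⌀20, A = 314.2 mm², x = 80 mm, Ī = 7 854 mm⁴.
Hole 2 (subtracted): ⌀20, A = 314.2 mm², x = 160 mm, Ī = 7 854 mm⁴.
Hole 3 (subtracted): ⌀20, A = 314.2 mm², x = 240 mm, Ī = 7 854 mm⁴.
By symmetry the centroid is at mid-width, x̄ = 160 mm.
Transfer each piece to the centroidal y-axis using Ī + A·d² with d = x − 160:
  plate: d = 0 mm → contributes +109 226 667 mm⁴
  hole 1: d = -80 mm → contributes −2 018 473 mm⁴
  hole 2: d = 0 mm → contributes −7 854 mm⁴
  hole 3: d = 80 mm → contributes −2 018 473 mm⁴
Total I = 105 181 866 mm⁴.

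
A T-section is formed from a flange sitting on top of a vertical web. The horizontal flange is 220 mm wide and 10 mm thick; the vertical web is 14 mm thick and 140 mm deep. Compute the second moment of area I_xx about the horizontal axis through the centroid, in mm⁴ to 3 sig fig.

Split into non-overlapping primitives; take the origin at the lower-left of the bounding box.
Flange: 220 × 10, A = 2 200 mm², y = 145 mm, Ī = 18 333 mm⁴.
Web: 14 × 140, A = 1 960 mm², y = 70 mm, Ī = 3 201 333 mm⁴.
Centroid: ȳ = ΣA·y / ΣA = 109.66 mm.
Transfer each piece to the horizontal axis through the centroid using Ī + A·d² with d = y − 109.66:
  flange: d = 35.337 mm → contributes +2 765 409 mm⁴
  web: d = -39.663 mm → contributes +6 284 786 mm⁴
Total I = 9 050 196 mm⁴.

I_xx ≈ 9.05 × 10⁶ mm⁴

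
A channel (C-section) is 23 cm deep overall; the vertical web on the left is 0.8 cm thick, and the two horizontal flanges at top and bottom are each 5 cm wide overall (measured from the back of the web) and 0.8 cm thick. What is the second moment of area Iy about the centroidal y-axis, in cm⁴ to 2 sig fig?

Iy ≈ 42 cm⁴

Split into non-overlapping primitives; take the origin at the lower-left of the bounding box.
Web: 0.8 × 23, A = 18.4 cm², x = 0.4 cm, Ī = 0.9813 cm⁴.
Top flange (beyond web): 4.2 × 0.8, A = 3.36 cm², x = 2.9 cm, Ī = 4.939 cm⁴.
Bottom flange (beyond web): 4.2 × 0.8, A = 3.36 cm², x = 2.9 cm, Ī = 4.939 cm⁴.
Centroid: x̄ = ΣA·x / ΣA = 1.069 cm.
Transfer each piece to the centroidal y-axis using Ī + A·d² with d = x − 1.069:
  web: d = -0.6688 cm → contributes +9.211 cm⁴
  top flange (beyond web): d = 1.831 cm → contributes +16.21 cm⁴
  bottom flange (beyond web): d = 1.831 cm → contributes +16.21 cm⁴
Total I = 41.62 cm⁴.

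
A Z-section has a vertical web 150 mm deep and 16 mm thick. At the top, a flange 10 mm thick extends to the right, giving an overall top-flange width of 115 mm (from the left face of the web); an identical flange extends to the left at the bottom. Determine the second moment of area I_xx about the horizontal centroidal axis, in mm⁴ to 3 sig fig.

I_xx ≈ 1.42 × 10⁷ mm⁴

Split into non-overlapping primitives; take the origin at the lower-left of the bounding box.
Web: 16 × 150, A = 2 400 mm², y = 75 mm, Ī = 4 500 000 mm⁴.
Top flange (beyond web): 99 × 10, A = 990 mm², y = 145 mm, Ī = 8 250 mm⁴.
Bottom flange (beyond web): 99 × 10, A = 990 mm², y = 5 mm, Ī = 8 250 mm⁴.
Centroid: ȳ = ΣA·y / ΣA = 75 mm.
Transfer each piece to the horizontal centroidal axis using Ī + A·d² with d = y − 75:
  web: d = 0 mm → contributes +4 500 000 mm⁴
  top flange (beyond web): d = 70 mm → contributes +4 859 250 mm⁴
  bottom flange (beyond web): d = -70 mm → contributes +4 859 250 mm⁴
Total I = 14 218 500 mm⁴.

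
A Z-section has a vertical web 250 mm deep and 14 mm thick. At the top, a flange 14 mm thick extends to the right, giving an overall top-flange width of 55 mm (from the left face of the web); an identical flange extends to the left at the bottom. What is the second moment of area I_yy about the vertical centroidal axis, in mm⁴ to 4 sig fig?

Break the section into simple shapes (no overlaps), measuring from the bottom-left corner of the bounding box.
Web: 14 × 250, A = 3 500 mm², x = 48 mm, Ī = 57166.7 mm⁴.
Top flange (beyond web): 41 × 14, A = 574 mm², x = 75.5 mm, Ī = 80407.8 mm⁴.
Bottom flange (beyond web): 41 × 14, A = 574 mm², x = 20.5 mm, Ī = 80407.8 mm⁴.
Centroid: x̄ = ΣA·x / ΣA = 48 mm.
Transfer each piece to the vertical centroidal axis using Ī + A·d² with d = x − 48:
  web: d = 0 mm → contributes +57166.7 mm⁴
  top flange (beyond web): d = 27.5 mm → contributes +514 495 mm⁴
  bottom flange (beyond web): d = -27.5 mm → contributes +514 495 mm⁴
Total I = 1 086 157 mm⁴.

I_yy ≈ 1.086 × 10⁶ mm⁴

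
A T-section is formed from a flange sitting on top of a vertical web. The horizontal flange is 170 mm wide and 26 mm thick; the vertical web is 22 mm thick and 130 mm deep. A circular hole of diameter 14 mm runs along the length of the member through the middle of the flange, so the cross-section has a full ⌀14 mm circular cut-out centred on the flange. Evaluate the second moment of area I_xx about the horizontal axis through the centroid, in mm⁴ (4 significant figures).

Treat the section as a set of non-overlapping primitives; coordinates are from the bounding-box lower-left.
Flange: 170 × 26, A = 4 420 mm², y = 143 mm, Ī = 248 993 mm⁴.
Web: 22 × 130, A = 2 860 mm², y = 65 mm, Ī = 4 027 833 mm⁴.
Hole (subtracted): ⌀14, A = 153.938 mm², y = 143 mm, Ī = 1885.74 mm⁴.
Centroid: ȳ = ΣA·y / ΣA = 111.695 mm.
Transfer each piece to the horizontal axis through the centroid using Ī + A·d² with d = y − 111.695:
  flange: d = 31.3048 mm → contributes +4 580 554 mm⁴
  web: d = -46.6952 mm → contributes +10 263 895 mm⁴
  hole: d = 31.3048 mm → contributes −152 744 mm⁴
Total I = 14 691 704 mm⁴.

I_xx ≈ 1.469 × 10⁷ mm⁴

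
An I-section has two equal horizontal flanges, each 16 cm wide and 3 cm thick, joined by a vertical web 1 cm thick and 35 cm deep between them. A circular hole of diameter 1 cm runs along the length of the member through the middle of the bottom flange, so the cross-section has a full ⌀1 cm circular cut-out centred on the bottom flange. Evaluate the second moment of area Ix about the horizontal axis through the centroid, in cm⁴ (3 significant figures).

Ix ≈ 3.80 × 10⁴ cm⁴

Decompose the section into non-overlapping parts with the origin at the bottom-left of its bounding rectangle.
Bottom flange: 16 × 3, A = 48 cm², y = 1.5 cm, Ī = 36 cm⁴.
Web: 1 × 35, A = 35 cm², y = 20.5 cm, Ī = 3572.9 cm⁴.
Top flange: 16 × 3, A = 48 cm², y = 39.5 cm, Ī = 36 cm⁴.
Hole (subtracted): ⌀1, A = 0.7854 cm², y = 1.5 cm, Ī = 0.049087 cm⁴.
Centroid: ȳ = ΣA·y / ΣA = 20.615 cm.
Transfer each piece to the horizontal axis through the centroid using Ī + A·d² with d = y − 20.615:
  bottom flange: d = -19.115 cm → contributes +17 574 cm⁴
  web: d = -0.1146 cm → contributes +3573.4 cm⁴
  top flange: d = 18.885 cm → contributes +17 156 cm⁴
  hole: d = -19.115 cm → contributes −287.01 cm⁴
Total I = 38 016 cm⁴.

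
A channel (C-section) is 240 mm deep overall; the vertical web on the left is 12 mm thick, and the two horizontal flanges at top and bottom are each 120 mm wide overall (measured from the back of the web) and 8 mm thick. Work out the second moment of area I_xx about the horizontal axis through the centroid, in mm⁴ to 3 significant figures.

Break the section into simple shapes (no overlaps), measuring from the bottom-left corner of the bounding box.
Web: 12 × 240, A = 2 880 mm², y = 120 mm, Ī = 13 824 000 mm⁴.
Top flange (beyond web): 108 × 8, A = 864 mm², y = 236 mm, Ī = 4 608 mm⁴.
Bottom flange (beyond web): 108 × 8, A = 864 mm², y = 4 mm, Ī = 4 608 mm⁴.
By symmetry the centroid is at mid-height, ȳ = 120 mm.
Transfer each piece to the horizontal axis through the centroid using Ī + A·d² with d = y − 120:
  web: d = 0 mm → contributes +13 824 000 mm⁴
  top flange (beyond web): d = 116 mm → contributes +11 630 592 mm⁴
  bottom flange (beyond web): d = -116 mm → contributes +11 630 592 mm⁴
Total I = 37 085 184 mm⁴.

I_xx ≈ 3.71 × 10⁷ mm⁴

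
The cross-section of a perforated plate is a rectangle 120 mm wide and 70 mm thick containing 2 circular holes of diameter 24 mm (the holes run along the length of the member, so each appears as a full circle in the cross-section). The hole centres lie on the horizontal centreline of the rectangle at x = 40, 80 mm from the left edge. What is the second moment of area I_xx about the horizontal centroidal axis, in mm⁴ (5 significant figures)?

I_xx ≈ 3.3974 × 10⁶ mm⁴

Treat the section as a set of non-overlapping primitives; coordinates are from the bounding-box lower-left.
Plate: 120 × 70, A = 8 400 mm², y = 35 mm, Ī = 3 430 000 mm⁴.
Hole 1 (subtracted): ⌀24, A = 452.3893 mm², y = 35 mm, Ī = 16286.02 mm⁴.
Hole 2 (subtracted): ⌀24, A = 452.3893 mm², y = 35 mm, Ī = 16286.02 mm⁴.
By symmetry the centroid is at mid-height, ȳ = 35 mm.
All pieces are centred on the horizontal centroidal axis, so I = ΣĪ (holes subtracted) = 3 397 428 mm⁴.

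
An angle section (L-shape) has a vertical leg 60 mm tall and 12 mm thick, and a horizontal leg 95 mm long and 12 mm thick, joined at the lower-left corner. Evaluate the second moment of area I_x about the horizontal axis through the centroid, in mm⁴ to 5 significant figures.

Treat the section as a set of non-overlapping primitives; coordinates are from the bounding-box lower-left.
Vertical leg: 12 × 60, A = 720 mm², y = 30 mm, Ī = 216 000 mm⁴.
Horizontal leg (remainder): 83 × 12, A = 996 mm², y = 6 mm, Ī = 11 952 mm⁴.
Centroid: ȳ = ΣA·y / ΣA = 16.06993 mm.
Transfer each piece to the horizontal axis through the centroid using Ī + A·d² with d = y − 16.06993:
  vertical leg: d = 13.93007 mm → contributes +355713.7 mm⁴
  horizontal leg (remainder): d = -10.06993 mm → contributes +112949.9 mm⁴
Total I = 468663.6 mm⁴.

I_x ≈ 4.6866 × 10⁵ mm⁴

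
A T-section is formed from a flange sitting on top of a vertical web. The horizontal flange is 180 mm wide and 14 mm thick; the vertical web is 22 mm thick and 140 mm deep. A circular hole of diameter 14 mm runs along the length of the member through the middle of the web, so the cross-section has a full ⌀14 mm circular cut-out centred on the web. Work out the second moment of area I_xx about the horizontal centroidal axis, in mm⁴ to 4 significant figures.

I_xx ≈ 1.310 × 10⁷ mm⁴

Break the section into simple shapes (no overlaps), measuring from the bottom-left corner of the bounding box.
Flange: 180 × 14, A = 2 520 mm², y = 147 mm, Ī = 41 160 mm⁴.
Web: 22 × 140, A = 3 080 mm², y = 70 mm, Ī = 5 030 667 mm⁴.
Hole (subtracted): ⌀14, A = 153.938 mm², y = 70 mm, Ī = 1885.74 mm⁴.
Centroid: ȳ = ΣA·y / ΣA = 105.629 mm.
Transfer each piece to the horizontal centroidal axis using Ī + A·d² with d = y − 105.629:
  flange: d = 41.3706 mm → contributes +4 354 204 mm⁴
  web: d = -35.6294 mm → contributes +8 940 589 mm⁴
  hole: d = -35.6294 mm → contributes −197 303 mm⁴
Total I = 13 097 489 mm⁴.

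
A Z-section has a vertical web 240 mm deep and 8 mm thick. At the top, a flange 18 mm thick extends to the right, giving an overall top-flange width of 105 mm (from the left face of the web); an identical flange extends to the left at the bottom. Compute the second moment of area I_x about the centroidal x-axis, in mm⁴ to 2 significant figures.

I_x ≈ 5.2 × 10⁷ mm⁴

Break the section into simple shapes (no overlaps), measuring from the bottom-left corner of the bounding box.
Web: 8 × 240, A = 1 920 mm², y = 120 mm, Ī = 9 216 000 mm⁴.
Top flange (beyond web): 97 × 18, A = 1 746 mm², y = 231 mm, Ī = 47 142 mm⁴.
Bottom flange (beyond web): 97 × 18, A = 1 746 mm², y = 9 mm, Ī = 47 142 mm⁴.
Centroid: ȳ = ΣA·y / ΣA = 120 mm.
Transfer each piece to the centroidal x-axis using Ī + A·d² with d = y − 120:
  web: d = 0 mm → contributes +9 216 000 mm⁴
  top flange (beyond web): d = 111 mm → contributes +21 559 608 mm⁴
  bottom flange (beyond web): d = -111 mm → contributes +21 559 608 mm⁴
Total I = 52 335 216 mm⁴.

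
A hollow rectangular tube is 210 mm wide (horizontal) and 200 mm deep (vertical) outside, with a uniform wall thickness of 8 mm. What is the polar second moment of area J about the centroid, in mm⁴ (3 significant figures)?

J ≈ 8.17 × 10⁷ mm⁴

Split into non-overlapping primitives; take the origin at the lower-left of the bounding box.
Outer rectangle: 210 × 200, A = 42 000 mm², y = 100 mm, Ī = 140 000 000 mm⁴.
Inner void (subtracted): 194 × 184, A = 35 696 mm², y = 100 mm, Ī = 100 710 315 mm⁴.
By symmetry the centroid is at mid-height, ȳ = 100 mm.
All pieces are centred on the centroidal x-axis, so I = ΣĪ (holes subtracted) = 39 289 685 mm⁴.
Repeating about the centroidal y-axis gives I_y = 42 395 445 mm⁴.
Polar second moment: J = I_x + I_y = 81 685 131 mm⁴.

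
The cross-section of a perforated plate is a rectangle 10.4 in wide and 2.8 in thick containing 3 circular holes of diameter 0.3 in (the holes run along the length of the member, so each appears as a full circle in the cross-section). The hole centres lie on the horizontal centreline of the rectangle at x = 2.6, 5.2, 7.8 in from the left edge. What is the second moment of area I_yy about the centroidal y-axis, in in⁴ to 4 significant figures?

I_yy ≈ 261.5 in⁴

Split into non-overlapping primitives; take the origin at the lower-left of the bounding box.
Plate: 10.4 × 2.8, A = 29.12 in², x = 5.2 in, Ī = 262.468 in⁴.
Hole 1 (subtracted): ⌀0.3, A = 0.0706858 in², x = 2.6 in, Ī = 0.000397608 in⁴.
Hole 2 (subtracted): ⌀0.3, A = 0.0706858 in², x = 5.2 in, Ī = 0.000397608 in⁴.
Hole 3 (subtracted): ⌀0.3, A = 0.0706858 in², x = 7.8 in, Ī = 0.000397608 in⁴.
By symmetry the centroid is at mid-width, x̄ = 5.2 in.
Transfer each piece to the centroidal y-axis using Ī + A·d² with d = x − 5.2:
  plate: d = 0 in → contributes +262.468 in⁴
  hole 1: d = -2.6 in → contributes −0.478234 in⁴
  hole 2: d = 0 in → contributes −0.000397608 in⁴
  hole 3: d = 2.6 in → contributes −0.478234 in⁴
Total I = 261.511 in⁴.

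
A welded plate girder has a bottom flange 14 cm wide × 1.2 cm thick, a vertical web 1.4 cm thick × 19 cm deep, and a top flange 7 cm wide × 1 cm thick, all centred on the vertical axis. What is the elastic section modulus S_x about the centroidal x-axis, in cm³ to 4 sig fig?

S_x ≈ 242.0 cm³

Break the section into simple shapes (no overlaps), measuring from the bottom-left corner of the bounding box.
Bottom plate: 14 × 1.2, A = 16.8 cm², y = 0.6 cm, Ī = 2.016 cm⁴.
Web plate: 1.4 × 19, A = 26.6 cm², y = 10.7 cm, Ī = 800.217 cm⁴.
Top plate: 7 × 1, A = 7 cm², y = 20.7 cm, Ī = 0.583333 cm⁴.
Centroid: ȳ = ΣA·y / ΣA = 8.72222 cm.
Transfer each piece to the centroidal x-axis using Ī + A·d² with d = y − 8.72222:
  bottom plate: d = -8.12222 cm → contributes +1110.32 cm⁴
  web plate: d = 1.97778 cm → contributes +904.265 cm⁴
  top plate: d = 11.9778 cm → contributes +1004.85 cm⁴
Total I = 3019.44 cm⁴.
Extreme fibre distance c = 12.4778 cm; S = I/c = 241.985 cm³.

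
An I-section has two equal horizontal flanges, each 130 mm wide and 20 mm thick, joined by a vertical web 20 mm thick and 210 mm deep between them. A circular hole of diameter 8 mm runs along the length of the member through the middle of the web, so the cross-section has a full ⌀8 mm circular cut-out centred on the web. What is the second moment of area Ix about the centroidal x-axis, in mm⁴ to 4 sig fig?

Split into non-overlapping primitives; take the origin at the lower-left of the bounding box.
Bottom flange: 130 × 20, A = 2 600 mm², y = 10 mm, Ī = 86666.7 mm⁴.
Web: 20 × 210, A = 4 200 mm², y = 125 mm, Ī = 15 435 000 mm⁴.
Top flange: 130 × 20, A = 2 600 mm², y = 240 mm, Ī = 86666.7 mm⁴.
Hole (subtracted): ⌀8, A = 50.2655 mm², y = 125 mm, Ī = 201.062 mm⁴.
By symmetry the centroid is at mid-height, ȳ = 125 mm.
Transfer each piece to the centroidal x-axis using Ī + A·d² with d = y − 125:
  bottom flange: d = -115 mm → contributes +34 471 667 mm⁴
  web: d = 0 mm → contributes +15 435 000 mm⁴
  top flange: d = 115 mm → contributes +34 471 667 mm⁴
  hole: d = 0 mm → contributes −201.062 mm⁴
Total I = 84 378 132 mm⁴.

Ix ≈ 8.438 × 10⁷ mm⁴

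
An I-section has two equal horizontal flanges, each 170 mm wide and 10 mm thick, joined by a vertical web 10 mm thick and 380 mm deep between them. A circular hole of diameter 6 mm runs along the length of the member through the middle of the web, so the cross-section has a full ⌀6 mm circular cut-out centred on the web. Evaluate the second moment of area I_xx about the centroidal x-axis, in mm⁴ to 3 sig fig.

I_xx ≈ 1.75 × 10⁸ mm⁴

Decompose the section into non-overlapping parts with the origin at the bottom-left of its bounding rectangle.
Bottom flange: 170 × 10, A = 1 700 mm², y = 5 mm, Ī = 14 167 mm⁴.
Web: 10 × 380, A = 3 800 mm², y = 200 mm, Ī = 45 726 667 mm⁴.
Top flange: 170 × 10, A = 1 700 mm², y = 395 mm, Ī = 14 167 mm⁴.
Hole (subtracted): ⌀6, A = 28.274 mm², y = 200 mm, Ī = 63.617 mm⁴.
By symmetry the centroid is at mid-height, ȳ = 200 mm.
Transfer each piece to the centroidal x-axis using Ī + A·d² with d = y − 200:
  bottom flange: d = -195 mm → contributes +64 656 667 mm⁴
  web: d = 0 mm → contributes +45 726 667 mm⁴
  top flange: d = 195 mm → contributes +64 656 667 mm⁴
  hole: d = 0 mm → contributes −63.617 mm⁴
Total I = 175 039 936 mm⁴.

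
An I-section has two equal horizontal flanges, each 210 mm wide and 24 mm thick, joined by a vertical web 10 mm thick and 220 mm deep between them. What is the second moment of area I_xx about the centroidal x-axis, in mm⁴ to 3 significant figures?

I_xx ≈ 1.59 × 10⁸ mm⁴

Break the section into simple shapes (no overlaps), measuring from the bottom-left corner of the bounding box.
Bottom flange: 210 × 24, A = 5 040 mm², y = 12 mm, Ī = 241 920 mm⁴.
Web: 10 × 220, A = 2 200 mm², y = 134 mm, Ī = 8 873 333 mm⁴.
Top flange: 210 × 24, A = 5 040 mm², y = 256 mm, Ī = 241 920 mm⁴.
By symmetry the centroid is at mid-height, ȳ = 134 mm.
Transfer each piece to the centroidal x-axis using Ī + A·d² with d = y − 134:
  bottom flange: d = -122 mm → contributes +75 257 280 mm⁴
  web: d = 0 mm → contributes +8 873 333 mm⁴
  top flange: d = 122 mm → contributes +75 257 280 mm⁴
Total I = 159 387 893 mm⁴.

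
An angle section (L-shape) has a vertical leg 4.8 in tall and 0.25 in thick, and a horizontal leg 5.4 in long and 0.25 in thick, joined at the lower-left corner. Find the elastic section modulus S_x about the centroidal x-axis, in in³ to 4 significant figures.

S_x ≈ 1.544 in³

Split into non-overlapping primitives; take the origin at the lower-left of the bounding box.
Vertical leg: 0.25 × 4.8, A = 1.2 in², y = 2.4 in, Ī = 2.304 in⁴.
Horizontal leg (remainder): 5.15 × 0.25, A = 1.2875 in², y = 0.125 in, Ī = 0.00670573 in⁴.
Centroid: ȳ = ΣA·y / ΣA = 1.22249 in.
Transfer each piece to the centroidal x-axis using Ī + A·d² with d = y − 1.22249:
  vertical leg: d = 1.17751 in → contributes +3.96784 in⁴
  horizontal leg (remainder): d = -1.09749 in → contributes +1.55747 in⁴
Total I = 5.52532 in⁴.
Extreme fibre distance c = 3.57751 in; S = I/c = 1.54446 in³.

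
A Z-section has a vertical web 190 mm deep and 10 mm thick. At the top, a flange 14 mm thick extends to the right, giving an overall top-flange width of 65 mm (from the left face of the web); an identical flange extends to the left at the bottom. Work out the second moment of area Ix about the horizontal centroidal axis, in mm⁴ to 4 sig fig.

Decompose the section into non-overlapping parts with the origin at the bottom-left of its bounding rectangle.
Web: 10 × 190, A = 1 900 mm², y = 95 mm, Ī = 5 715 833 mm⁴.
Top flange (beyond web): 55 × 14, A = 770 mm², y = 183 mm, Ī = 12576.7 mm⁴.
Bottom flange (beyond web): 55 × 14, A = 770 mm², y = 7 mm, Ī = 12576.7 mm⁴.
Centroid: ȳ = ΣA·y / ΣA = 95 mm.
Transfer each piece to the horizontal centroidal axis using Ī + A·d² with d = y − 95:
  web: d = 0 mm → contributes +5 715 833 mm⁴
  top flange (beyond web): d = 88 mm → contributes +5 975 457 mm⁴
  bottom flange (beyond web): d = -88 mm → contributes +5 975 457 mm⁴
Total I = 17 666 747 mm⁴.

Ix ≈ 1.767 × 10⁷ mm⁴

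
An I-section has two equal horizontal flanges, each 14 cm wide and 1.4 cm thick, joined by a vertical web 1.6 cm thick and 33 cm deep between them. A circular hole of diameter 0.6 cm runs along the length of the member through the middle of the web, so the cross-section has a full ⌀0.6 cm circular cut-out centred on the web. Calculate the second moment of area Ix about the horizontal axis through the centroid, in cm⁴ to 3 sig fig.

Ix ≈ 1.64 × 10⁴ cm⁴

Treat the section as a set of non-overlapping primitives; coordinates are from the bounding-box lower-left.
Bottom flange: 14 × 1.4, A = 19.6 cm², y = 0.7 cm, Ī = 3.2013 cm⁴.
Web: 1.6 × 33, A = 52.8 cm², y = 17.9 cm, Ī = 4791.6 cm⁴.
Top flange: 14 × 1.4, A = 19.6 cm², y = 35.1 cm, Ī = 3.2013 cm⁴.
Hole (subtracted): ⌀0.6, A = 0.28274 cm², y = 17.9 cm, Ī = 0.0063617 cm⁴.
By symmetry the centroid is at mid-height, ȳ = 17.9 cm.
Transfer each piece to the horizontal axis through the centroid using Ī + A·d² with d = y − 17.9:
  bottom flange: d = -17.2 cm → contributes +5801.7 cm⁴
  web: d = 0 cm → contributes +4791.6 cm⁴
  top flange: d = 17.2 cm → contributes +5801.7 cm⁴
  hole: d = 0 cm → contributes −0.0063617 cm⁴
Total I = 16 395 cm⁴.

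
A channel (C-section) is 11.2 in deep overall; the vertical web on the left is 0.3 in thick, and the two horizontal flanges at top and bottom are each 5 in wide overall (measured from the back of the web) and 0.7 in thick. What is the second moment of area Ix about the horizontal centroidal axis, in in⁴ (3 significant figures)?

Ix ≈ 217 in⁴

Decompose the section into non-overlapping parts with the origin at the bottom-left of its bounding rectangle.
Web: 0.3 × 11.2, A = 3.36 in², y = 5.6 in, Ī = 35.123 in⁴.
Top flange (beyond web): 4.7 × 0.7, A = 3.29 in², y = 10.85 in, Ī = 0.13434 in⁴.
Bottom flange (beyond web): 4.7 × 0.7, A = 3.29 in², y = 0.35 in, Ī = 0.13434 in⁴.
By symmetry the centroid is at mid-height, ȳ = 5.6 in.
Transfer each piece to the horizontal centroidal axis using Ī + A·d² with d = y − 5.6:
  web: d = 0 in → contributes +35.123 in⁴
  top flange (beyond web): d = 5.25 in → contributes +90.815 in⁴
  bottom flange (beyond web): d = -5.25 in → contributes +90.815 in⁴
Total I = 216.75 in⁴.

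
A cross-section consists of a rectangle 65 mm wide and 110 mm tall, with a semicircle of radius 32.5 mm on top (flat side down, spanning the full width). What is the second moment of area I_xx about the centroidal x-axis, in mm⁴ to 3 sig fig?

I_xx ≈ 1.37 × 10⁷ mm⁴

Split into non-overlapping primitives; take the origin at the lower-left of the bounding box.
Rectangular body: 65 × 110, A = 7 150 mm², y = 55 mm, Ī = 7 209 583 mm⁴.
Semicircular cap: semicircle r = 32.5, A = 1659.2 mm², y = 123.79 mm, Ī = 122 452 mm⁴.
Centroid: ȳ = ΣA·y / ΣA = 67.957 mm.
Transfer each piece to the centroidal x-axis using Ī + A·d² with d = y − 67.957:
  rectangular body: d = -12.957 mm → contributes +8 409 925 mm⁴
  semicircular cap: d = 55.837 mm → contributes +5 295 234 mm⁴
Total I = 13 705 159 mm⁴.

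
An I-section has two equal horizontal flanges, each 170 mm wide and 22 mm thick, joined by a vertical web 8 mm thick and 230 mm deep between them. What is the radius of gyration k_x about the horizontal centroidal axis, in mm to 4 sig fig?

k_x ≈ 116.8 mm

Treat the section as a set of non-overlapping primitives; coordinates are from the bounding-box lower-left.
Bottom flange: 170 × 22, A = 3 740 mm², y = 11 mm, Ī = 150 847 mm⁴.
Web: 8 × 230, A = 1 840 mm², y = 137 mm, Ī = 8 111 333 mm⁴.
Top flange: 170 × 22, A = 3 740 mm², y = 263 mm, Ī = 150 847 mm⁴.
By symmetry the centroid is at mid-height, ȳ = 137 mm.
Transfer each piece to the horizontal centroidal axis using Ī + A·d² with d = y − 137:
  bottom flange: d = -126 mm → contributes +59 527 087 mm⁴
  web: d = 0 mm → contributes +8 111 333 mm⁴
  top flange: d = 126 mm → contributes +59 527 087 mm⁴
Total I = 127 165 507 mm⁴.
Radius of gyration: k = √(I/A) = √(127 165 507 / 9 320) = 116.809 mm.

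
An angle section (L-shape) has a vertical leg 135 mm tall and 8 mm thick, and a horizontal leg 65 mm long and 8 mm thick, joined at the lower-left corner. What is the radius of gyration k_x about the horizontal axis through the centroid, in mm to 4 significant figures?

Split into non-overlapping primitives; take the origin at the lower-left of the bounding box.
Vertical leg: 8 × 135, A = 1 080 mm², y = 67.5 mm, Ī = 1 640 250 mm⁴.
Horizontal leg (remainder): 57 × 8, A = 456 mm², y = 4 mm, Ī = 2 432 mm⁴.
Centroid: ȳ = ΣA·y / ΣA = 48.6484 mm.
Transfer each piece to the horizontal axis through the centroid using Ī + A·d² with d = y − 48.6484:
  vertical leg: d = 18.8516 mm → contributes +2 024 062 mm⁴
  horizontal leg (remainder): d = -44.6484 mm → contributes +911 460 mm⁴
Total I = 2 935 522 mm⁴.
Radius of gyration: k = √(I/A) = √(2 935 522 / 1 536) = 43.7167 mm.

k_x ≈ 43.72 mm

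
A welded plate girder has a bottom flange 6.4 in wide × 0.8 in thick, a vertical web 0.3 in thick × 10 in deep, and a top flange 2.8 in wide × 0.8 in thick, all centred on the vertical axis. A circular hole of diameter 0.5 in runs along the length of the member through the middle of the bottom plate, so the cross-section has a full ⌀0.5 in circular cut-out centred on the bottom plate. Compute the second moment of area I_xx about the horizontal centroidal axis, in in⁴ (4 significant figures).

I_xx ≈ 213.6 in⁴

Treat the section as a set of non-overlapping primitives; coordinates are from the bounding-box lower-left.
Bottom plate: 6.4 × 0.8, A = 5.12 in², y = 0.4 in, Ī = 0.273067 in⁴.
Web plate: 0.3 × 10, A = 3 in², y = 5.8 in, Ī = 25 in⁴.
Top plate: 2.8 × 0.8, A = 2.24 in², y = 11.2 in, Ī = 0.119467 in⁴.
Hole (subtracted): ⌀0.5, A = 0.19635 in², y = 0.4 in, Ī = 0.00306796 in⁴.
Centroid: ȳ = ΣA·y / ΣA = 4.37416 in.
Transfer each piece to the horizontal centroidal axis using Ī + A·d² with d = y − 4.37416:
  bottom plate: d = -3.97416 in → contributes +81.1382 in⁴
  web plate: d = 1.42584 in → contributes +31.099 in⁴
  top plate: d = 6.82584 in → contributes +104.486 in⁴
  hole: d = -3.97416 in → contributes −3.10421 in⁴
Total I = 213.619 in⁴.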